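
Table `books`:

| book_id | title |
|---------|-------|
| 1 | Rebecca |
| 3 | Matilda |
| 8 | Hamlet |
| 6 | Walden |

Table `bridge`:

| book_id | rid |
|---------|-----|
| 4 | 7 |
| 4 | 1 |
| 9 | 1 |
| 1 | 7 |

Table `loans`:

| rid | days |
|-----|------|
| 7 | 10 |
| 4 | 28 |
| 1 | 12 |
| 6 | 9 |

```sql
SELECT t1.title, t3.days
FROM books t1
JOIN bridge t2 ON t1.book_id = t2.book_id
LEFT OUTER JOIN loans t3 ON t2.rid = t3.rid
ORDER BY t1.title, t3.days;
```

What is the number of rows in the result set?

1

Step 1 — t1 INNER JOIN t2 on book_id → 1 row(s).
Then LEFT JOIN `loans t3` on rid: each of those 1 rows is kept; rows whose t2.rid has no match in t3 get NULL for t3's columns.
Result: 1 row(s).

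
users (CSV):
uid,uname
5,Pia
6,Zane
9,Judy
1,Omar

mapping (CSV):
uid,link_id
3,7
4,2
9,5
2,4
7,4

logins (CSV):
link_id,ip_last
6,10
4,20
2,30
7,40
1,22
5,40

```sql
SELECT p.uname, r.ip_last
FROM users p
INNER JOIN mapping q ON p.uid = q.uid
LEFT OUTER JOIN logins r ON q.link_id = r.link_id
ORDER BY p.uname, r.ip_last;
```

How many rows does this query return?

Joins associate left-to-right: users INNER JOIN mapping on uid gives 1 intermediate row(s).
Then LEFT JOIN `logins r` on link_id: each of those 1 rows is kept; rows whose q.link_id has no match in r get NULL for r's columns.
Result: 1 row(s).

1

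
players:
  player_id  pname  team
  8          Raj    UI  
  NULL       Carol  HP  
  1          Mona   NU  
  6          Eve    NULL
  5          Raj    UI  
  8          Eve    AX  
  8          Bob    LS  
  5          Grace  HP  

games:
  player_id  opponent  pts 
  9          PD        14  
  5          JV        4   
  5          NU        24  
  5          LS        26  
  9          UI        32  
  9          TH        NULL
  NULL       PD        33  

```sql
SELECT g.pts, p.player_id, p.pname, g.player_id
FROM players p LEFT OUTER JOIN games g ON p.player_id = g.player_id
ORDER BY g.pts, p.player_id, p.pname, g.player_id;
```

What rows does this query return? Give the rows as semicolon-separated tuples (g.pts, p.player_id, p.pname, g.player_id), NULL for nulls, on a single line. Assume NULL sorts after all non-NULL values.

LEFT JOIN keeps every row from `players`; unmatched rows get NULL for `games`'s columns.
Matching on p.player_id = g.player_id. A NULL in a compared column never satisfies the condition.
Matched pairs: 6; unmatched p rows kept: 6.

(4, 5, Grace, 5); (4, 5, Raj, 5); (24, 5, Grace, 5); (24, 5, Raj, 5); (26, 5, Grace, 5); (26, 5, Raj, 5); (NULL, 1, Mona, NULL); (NULL, 6, Eve, NULL); (NULL, 8, Bob, NULL); (NULL, 8, Eve, NULL); (NULL, 8, Raj, NULL); (NULL, NULL, Carol, NULL)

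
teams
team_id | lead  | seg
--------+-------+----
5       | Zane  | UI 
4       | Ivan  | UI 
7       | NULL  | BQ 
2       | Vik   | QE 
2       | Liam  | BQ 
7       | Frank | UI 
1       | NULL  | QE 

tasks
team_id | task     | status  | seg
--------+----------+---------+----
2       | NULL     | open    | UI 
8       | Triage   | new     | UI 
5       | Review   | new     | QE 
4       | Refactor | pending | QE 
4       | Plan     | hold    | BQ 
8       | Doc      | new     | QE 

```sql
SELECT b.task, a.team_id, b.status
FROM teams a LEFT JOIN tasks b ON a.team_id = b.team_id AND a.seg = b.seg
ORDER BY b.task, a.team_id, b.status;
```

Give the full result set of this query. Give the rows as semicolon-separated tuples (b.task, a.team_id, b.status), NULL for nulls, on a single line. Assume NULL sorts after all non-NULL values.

(NULL, 1, NULL); (NULL, 2, NULL); (NULL, 2, NULL); (NULL, 4, NULL); (NULL, 5, NULL); (NULL, 7, NULL); (NULL, 7, NULL)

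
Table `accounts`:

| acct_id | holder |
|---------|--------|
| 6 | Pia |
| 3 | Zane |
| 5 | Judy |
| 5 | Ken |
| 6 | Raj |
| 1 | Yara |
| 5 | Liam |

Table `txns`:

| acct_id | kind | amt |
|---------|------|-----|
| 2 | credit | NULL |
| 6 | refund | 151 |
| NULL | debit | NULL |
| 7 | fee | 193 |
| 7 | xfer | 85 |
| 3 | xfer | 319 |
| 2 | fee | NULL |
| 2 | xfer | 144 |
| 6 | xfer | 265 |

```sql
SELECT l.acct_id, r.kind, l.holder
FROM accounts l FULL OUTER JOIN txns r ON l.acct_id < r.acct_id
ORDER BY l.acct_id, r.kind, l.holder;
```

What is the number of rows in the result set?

29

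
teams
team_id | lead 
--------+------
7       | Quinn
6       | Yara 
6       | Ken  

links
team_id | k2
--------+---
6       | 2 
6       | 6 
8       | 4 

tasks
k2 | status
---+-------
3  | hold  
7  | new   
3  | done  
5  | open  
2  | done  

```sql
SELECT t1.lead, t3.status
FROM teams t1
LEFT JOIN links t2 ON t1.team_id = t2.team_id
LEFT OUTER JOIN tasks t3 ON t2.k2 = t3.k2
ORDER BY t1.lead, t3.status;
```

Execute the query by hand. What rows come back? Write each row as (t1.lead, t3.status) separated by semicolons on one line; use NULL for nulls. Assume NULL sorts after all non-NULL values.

(Ken, done); (Ken, NULL); (Quinn, NULL); (Yara, done); (Yara, NULL)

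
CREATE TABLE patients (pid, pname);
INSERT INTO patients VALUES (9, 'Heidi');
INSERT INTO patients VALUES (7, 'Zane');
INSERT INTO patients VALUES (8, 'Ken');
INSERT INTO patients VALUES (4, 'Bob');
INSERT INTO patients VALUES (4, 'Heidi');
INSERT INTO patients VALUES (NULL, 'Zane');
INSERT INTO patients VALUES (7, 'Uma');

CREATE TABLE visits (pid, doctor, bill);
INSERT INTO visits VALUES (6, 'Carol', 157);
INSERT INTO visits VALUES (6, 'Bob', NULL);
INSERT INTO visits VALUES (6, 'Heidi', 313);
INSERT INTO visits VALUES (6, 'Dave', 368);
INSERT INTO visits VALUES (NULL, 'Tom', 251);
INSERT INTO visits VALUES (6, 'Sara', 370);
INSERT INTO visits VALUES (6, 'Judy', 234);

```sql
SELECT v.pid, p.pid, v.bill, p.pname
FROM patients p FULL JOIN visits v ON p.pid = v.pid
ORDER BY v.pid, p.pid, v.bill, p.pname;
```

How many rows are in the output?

14

FULL OUTER JOIN keeps every row from both sides; unmatched rows get NULL for the other side's columns.
Matching on p.pid = v.pid. A NULL in a compared column never satisfies the condition.
Matched pairs: 0; unmatched p rows kept: 7; unmatched v rows kept: 7.
Total: 0 matched + 14 padded = 14 rows.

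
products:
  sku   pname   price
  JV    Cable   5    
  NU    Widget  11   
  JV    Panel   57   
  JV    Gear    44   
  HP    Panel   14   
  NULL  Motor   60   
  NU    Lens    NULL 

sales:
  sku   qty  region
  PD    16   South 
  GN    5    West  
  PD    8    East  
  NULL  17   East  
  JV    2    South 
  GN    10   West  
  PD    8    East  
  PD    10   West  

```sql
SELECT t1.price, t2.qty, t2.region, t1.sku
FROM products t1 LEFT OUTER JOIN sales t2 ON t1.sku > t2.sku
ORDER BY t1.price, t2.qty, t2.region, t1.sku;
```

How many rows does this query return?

15

LEFT JOIN keeps every row from `products`; unmatched rows get NULL for `sales`'s columns.
Matching on t1.sku > t2.sku. A NULL in a compared column never satisfies the condition.
- t1[0] sku=JV → 2 match(es) in t2 → 2 row(s).
- t1[1] sku=NU → 3 match(es) in t2 → 3 row(s).
- t1[2] sku=JV → 2 match(es) in t2 → 2 row(s).
- t1[3] sku=JV → 2 match(es) in t2 → 2 row(s).
- t1[4] sku=HP → 2 match(es) in t2 → 2 row(s).
- t1[5] sku=NULL → no match; kept with NULLs on the t2 side.
- t1[6] sku=NU → 3 match(es) in t2 → 3 row(s).
Total: 14 matched + 1 padded = 15 rows.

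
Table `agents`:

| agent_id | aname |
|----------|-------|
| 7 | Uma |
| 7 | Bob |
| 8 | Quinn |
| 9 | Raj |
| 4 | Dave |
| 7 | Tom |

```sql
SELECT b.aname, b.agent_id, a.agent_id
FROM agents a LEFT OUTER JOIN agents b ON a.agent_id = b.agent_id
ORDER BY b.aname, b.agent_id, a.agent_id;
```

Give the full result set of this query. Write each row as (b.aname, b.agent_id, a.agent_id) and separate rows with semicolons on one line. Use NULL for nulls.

(Bob, 7, 7); (Bob, 7, 7); (Bob, 7, 7); (Dave, 4, 4); (Quinn, 8, 8); (Raj, 9, 9); (Tom, 7, 7); (Tom, 7, 7); (Tom, 7, 7); (Uma, 7, 7); (Uma, 7, 7); (Uma, 7, 7)

LEFT JOIN keeps every row from `agents a`; unmatched rows get NULL for `agents b`'s columns.
Matching on a.agent_id = b.agent_id.
- a (agent_id=7) pairs with 3 row(s) of b.
- a (agent_id=7) pairs with 3 row(s) of b.
- a (agent_id=8) pairs with 1 row(s) of b.
- a (agent_id=9) pairs with 1 row(s) of b.
- a (agent_id=4) pairs with 1 row(s) of b.
- a (agent_id=7) pairs with 3 row(s) of b.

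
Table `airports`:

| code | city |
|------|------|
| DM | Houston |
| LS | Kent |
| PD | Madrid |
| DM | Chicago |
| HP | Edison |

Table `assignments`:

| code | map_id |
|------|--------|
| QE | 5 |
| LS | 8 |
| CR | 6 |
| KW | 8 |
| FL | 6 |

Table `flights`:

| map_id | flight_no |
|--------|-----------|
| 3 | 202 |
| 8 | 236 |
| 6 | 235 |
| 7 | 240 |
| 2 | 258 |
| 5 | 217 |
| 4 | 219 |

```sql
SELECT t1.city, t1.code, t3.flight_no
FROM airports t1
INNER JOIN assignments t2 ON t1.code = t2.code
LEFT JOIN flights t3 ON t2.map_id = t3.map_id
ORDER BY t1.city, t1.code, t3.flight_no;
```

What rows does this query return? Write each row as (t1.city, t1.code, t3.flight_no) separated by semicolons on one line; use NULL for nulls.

(Kent, LS, 236)

Evaluate left to right. First `airports t1 INNER JOIN assignments t2` on code: 1 row(s).
Then LEFT JOIN `flights t3` on map_id: each of those 1 rows is kept; rows whose t2.map_id has no match in t3 get NULL for t3's columns.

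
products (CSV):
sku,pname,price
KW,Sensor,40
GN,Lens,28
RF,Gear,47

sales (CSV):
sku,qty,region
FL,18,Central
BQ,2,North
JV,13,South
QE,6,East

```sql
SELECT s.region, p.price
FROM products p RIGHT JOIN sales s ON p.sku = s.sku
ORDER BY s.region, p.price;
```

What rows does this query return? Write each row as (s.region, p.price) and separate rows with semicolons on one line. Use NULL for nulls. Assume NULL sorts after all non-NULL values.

RIGHT JOIN keeps every row from `sales`; unmatched rows get NULL for `products`'s columns.
Matching on p.sku = s.sku.
- p row (sku=KW): no match.
- p row (sku=GN): no match.
- p row (sku=RF): no match.
- plus 4 unmatched s row(s), each kept with NULL p columns.
After projecting and ordering:
s.region | p.price
Central | NULL
East | NULL
North | NULL
South | NULL

(Central, NULL); (East, NULL); (North, NULL); (South, NULL)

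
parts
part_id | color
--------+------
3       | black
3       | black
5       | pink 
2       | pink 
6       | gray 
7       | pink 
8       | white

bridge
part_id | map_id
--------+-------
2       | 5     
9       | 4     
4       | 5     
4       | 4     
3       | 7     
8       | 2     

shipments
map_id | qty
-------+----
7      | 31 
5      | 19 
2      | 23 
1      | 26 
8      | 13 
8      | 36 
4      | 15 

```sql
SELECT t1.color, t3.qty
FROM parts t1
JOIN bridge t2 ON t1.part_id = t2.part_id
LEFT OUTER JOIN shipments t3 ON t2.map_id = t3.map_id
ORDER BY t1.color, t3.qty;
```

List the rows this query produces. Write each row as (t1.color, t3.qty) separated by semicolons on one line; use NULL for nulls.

Step 1 — t1 INNER JOIN t2 on part_id → 4 row(s).
Then LEFT JOIN `shipments t3` on map_id: each of those 4 rows is kept; rows whose t2.map_id has no match in t3 get NULL for t3's columns.

(black, 31); (black, 31); (pink, 19); (white, 23)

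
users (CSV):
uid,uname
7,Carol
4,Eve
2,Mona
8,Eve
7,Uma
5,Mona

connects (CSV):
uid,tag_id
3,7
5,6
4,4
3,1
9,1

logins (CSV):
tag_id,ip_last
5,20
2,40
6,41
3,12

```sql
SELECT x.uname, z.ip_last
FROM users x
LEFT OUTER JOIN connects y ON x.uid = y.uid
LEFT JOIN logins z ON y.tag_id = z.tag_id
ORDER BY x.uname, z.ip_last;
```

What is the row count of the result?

6

Evaluate left to right. First `users x LEFT JOIN connects y` on uid: 6 row(s).
Then LEFT JOIN `logins z` on tag_id: each of those 6 rows is kept; rows whose y.tag_id has no match in z get NULL for z's columns.
Result: 6 row(s).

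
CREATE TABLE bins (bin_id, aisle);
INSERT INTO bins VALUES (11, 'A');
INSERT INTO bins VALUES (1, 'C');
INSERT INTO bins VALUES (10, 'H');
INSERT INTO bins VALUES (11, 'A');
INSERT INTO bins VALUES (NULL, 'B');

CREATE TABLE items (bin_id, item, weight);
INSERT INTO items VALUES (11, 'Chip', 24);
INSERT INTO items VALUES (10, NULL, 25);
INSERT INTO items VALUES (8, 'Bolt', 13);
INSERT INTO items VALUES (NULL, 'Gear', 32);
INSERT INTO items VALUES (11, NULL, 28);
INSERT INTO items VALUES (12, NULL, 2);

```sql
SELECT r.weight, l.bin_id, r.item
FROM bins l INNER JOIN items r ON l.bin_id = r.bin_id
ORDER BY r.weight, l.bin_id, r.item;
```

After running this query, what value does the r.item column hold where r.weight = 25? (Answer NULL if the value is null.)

NULL

INNER JOIN keeps only pairs where the ON condition holds.
Matching on l.bin_id = r.bin_id. A NULL in a compared column never satisfies the condition.
- l[0] bin_id=11 → 2 match(es) in r → 2 row(s).
- l[1] bin_id=1 → no match; dropped.
- l[2] bin_id=10 → 1 match(es) in r → 1 row(s).
- l[3] bin_id=11 → 2 match(es) in r → 2 row(s).
- l[4] bin_id=NULL → no match; dropped.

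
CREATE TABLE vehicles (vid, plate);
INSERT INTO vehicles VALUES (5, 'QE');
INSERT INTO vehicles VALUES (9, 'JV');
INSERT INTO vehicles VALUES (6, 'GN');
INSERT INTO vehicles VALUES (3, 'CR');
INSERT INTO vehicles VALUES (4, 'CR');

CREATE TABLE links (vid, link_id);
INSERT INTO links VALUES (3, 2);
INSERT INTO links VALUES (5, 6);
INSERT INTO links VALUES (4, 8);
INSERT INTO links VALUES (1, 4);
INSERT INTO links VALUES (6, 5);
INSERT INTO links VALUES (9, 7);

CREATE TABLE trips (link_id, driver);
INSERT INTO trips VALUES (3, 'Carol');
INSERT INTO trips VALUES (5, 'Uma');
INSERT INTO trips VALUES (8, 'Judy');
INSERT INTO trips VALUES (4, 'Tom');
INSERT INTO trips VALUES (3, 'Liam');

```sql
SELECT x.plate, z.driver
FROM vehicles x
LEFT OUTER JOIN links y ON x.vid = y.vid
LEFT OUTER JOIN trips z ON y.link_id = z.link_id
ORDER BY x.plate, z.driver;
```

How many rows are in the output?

5

Joins associate left-to-right: vehicles LEFT JOIN links on vid gives 5 intermediate row(s).
Then LEFT JOIN `trips z` on link_id: each of those 5 rows is kept; rows whose y.link_id has no match in z get NULL for z's columns.
Result: 5 row(s).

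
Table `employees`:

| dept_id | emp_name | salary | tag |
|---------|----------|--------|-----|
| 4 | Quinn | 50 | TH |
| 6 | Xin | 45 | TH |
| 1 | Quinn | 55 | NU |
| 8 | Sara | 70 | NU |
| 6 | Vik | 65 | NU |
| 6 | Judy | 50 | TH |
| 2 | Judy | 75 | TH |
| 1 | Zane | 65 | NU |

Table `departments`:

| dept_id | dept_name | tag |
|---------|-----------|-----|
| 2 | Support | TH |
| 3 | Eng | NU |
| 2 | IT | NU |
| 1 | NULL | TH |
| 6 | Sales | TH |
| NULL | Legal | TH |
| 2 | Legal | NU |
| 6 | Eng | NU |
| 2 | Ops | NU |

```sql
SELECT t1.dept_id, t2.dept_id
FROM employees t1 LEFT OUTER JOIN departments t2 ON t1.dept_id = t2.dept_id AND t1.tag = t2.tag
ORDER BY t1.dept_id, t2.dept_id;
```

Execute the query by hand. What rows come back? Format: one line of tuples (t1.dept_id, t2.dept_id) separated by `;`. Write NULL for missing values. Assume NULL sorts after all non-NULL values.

(1, NULL); (1, NULL); (2, 2); (4, NULL); (6, 6); (6, 6); (6, 6); (8, NULL)

LEFT JOIN keeps every row from `employees`; unmatched rows get NULL for `departments`'s columns.
Matching on t1.dept_id = t2.dept_id AND t1.tag = t2.tag. A NULL in a compared column never satisfies the condition.
Matched pairs: 4; unmatched t1 rows kept: 4.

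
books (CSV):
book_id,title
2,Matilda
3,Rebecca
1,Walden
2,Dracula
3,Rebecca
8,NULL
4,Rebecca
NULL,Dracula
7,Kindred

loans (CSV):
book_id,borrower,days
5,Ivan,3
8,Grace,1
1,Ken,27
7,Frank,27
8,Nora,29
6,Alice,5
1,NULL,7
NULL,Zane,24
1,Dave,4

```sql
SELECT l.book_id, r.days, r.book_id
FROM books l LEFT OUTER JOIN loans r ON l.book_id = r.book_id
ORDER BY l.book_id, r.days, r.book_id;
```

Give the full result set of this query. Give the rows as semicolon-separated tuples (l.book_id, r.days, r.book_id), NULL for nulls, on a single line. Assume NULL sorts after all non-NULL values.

(1, 4, 1); (1, 7, 1); (1, 27, 1); (2, NULL, NULL); (2, NULL, NULL); (3, NULL, NULL); (3, NULL, NULL); (4, NULL, NULL); (7, 27, 7); (8, 1, 8); (8, 29, 8); (NULL, NULL, NULL)

LEFT JOIN keeps every row from `books`; unmatched rows get NULL for `loans`'s columns.
Matching on l.book_id = r.book_id. A NULL in a compared column never satisfies the condition.
Matched pairs: 6; unmatched l rows kept: 6.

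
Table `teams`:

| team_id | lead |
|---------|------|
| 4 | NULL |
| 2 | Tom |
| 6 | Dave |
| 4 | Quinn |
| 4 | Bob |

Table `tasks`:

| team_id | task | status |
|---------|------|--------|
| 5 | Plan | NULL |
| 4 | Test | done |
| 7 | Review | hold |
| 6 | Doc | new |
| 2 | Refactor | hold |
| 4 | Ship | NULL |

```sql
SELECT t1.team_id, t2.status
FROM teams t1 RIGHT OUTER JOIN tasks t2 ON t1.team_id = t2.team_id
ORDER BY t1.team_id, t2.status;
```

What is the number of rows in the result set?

10

RIGHT JOIN keeps every row from `tasks`; unmatched rows get NULL for `teams`'s columns.
Matching on t1.team_id = t2.team_id.
- t1[0] team_id=4 → 2 match(es) in t2 → 2 row(s).
- t1[1] team_id=2 → 1 match(es) in t2 → 1 row(s).
- t1[2] team_id=6 → 1 match(es) in t2 → 1 row(s).
- t1[3] team_id=4 → 2 match(es) in t2 → 2 row(s).
- t1[4] team_id=4 → 2 match(es) in t2 → 2 row(s).
- plus 2 unmatched t2 row(s), each kept with NULL t1 columns.
Total: 8 matched + 2 padded = 10 rows.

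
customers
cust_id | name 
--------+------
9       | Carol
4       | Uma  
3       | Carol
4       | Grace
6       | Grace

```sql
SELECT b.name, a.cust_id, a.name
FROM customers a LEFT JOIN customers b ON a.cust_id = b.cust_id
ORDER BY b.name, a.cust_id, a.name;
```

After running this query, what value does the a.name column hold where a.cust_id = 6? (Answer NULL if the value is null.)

Grace

LEFT JOIN keeps every row from `customers a`; unmatched rows get NULL for `customers b`'s columns.
Matching on a.cust_id = b.cust_id.
- cust_id=9: 1 matching b row(s), so 1 row(s) emitted.
- cust_id=4: 2 matching b row(s), so 2 row(s) emitted.
- cust_id=3: 1 matching b row(s), so 1 row(s) emitted.
- cust_id=4: 2 matching b row(s), so 2 row(s) emitted.
- cust_id=6: 1 matching b row(s), so 1 row(s) emitted.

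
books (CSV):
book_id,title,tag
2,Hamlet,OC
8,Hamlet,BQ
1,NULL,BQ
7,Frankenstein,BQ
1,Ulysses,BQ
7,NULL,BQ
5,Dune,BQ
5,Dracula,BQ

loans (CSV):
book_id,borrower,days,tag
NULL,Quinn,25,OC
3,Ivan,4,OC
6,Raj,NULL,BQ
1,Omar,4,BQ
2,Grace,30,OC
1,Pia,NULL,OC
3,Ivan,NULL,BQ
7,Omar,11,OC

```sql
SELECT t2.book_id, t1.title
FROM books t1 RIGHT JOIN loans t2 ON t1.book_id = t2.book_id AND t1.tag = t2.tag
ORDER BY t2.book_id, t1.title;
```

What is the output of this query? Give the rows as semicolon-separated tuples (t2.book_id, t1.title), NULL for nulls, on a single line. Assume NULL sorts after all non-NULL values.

(1, Ulysses); (1, NULL); (1, NULL); (2, Hamlet); (3, NULL); (3, NULL); (6, NULL); (7, NULL); (NULL, NULL)

RIGHT JOIN keeps every row from `loans`; unmatched rows get NULL for `books`'s columns.
Matching on t1.book_id = t2.book_id AND t1.tag = t2.tag. A NULL in a compared column never satisfies the condition.
Matched pairs: 3; unmatched t2 rows kept: 6.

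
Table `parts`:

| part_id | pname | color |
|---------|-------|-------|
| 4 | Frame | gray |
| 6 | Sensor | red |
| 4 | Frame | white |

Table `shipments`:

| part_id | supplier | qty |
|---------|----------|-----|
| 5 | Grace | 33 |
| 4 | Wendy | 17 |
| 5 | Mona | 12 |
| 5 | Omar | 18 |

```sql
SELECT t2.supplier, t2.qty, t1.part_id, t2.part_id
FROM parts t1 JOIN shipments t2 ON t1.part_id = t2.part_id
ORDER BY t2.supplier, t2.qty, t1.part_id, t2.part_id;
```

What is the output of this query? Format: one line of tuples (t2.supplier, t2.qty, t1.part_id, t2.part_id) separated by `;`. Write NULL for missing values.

(Wendy, 17, 4, 4); (Wendy, 17, 4, 4)

INNER JOIN keeps only pairs where the ON condition holds.
Matching on t1.part_id = t2.part_id.
Matched pairs: 2.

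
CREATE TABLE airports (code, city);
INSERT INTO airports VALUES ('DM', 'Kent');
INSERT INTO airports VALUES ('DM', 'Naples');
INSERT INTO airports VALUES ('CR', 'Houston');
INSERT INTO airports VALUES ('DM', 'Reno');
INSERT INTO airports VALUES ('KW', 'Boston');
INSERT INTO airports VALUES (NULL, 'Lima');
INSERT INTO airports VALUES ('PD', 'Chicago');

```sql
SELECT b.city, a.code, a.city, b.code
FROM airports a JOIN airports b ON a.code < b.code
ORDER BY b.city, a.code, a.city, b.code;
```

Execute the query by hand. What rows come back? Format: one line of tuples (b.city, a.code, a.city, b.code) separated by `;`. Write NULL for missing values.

(Boston, CR, Houston, KW); (Boston, DM, Kent, KW); (Boston, DM, Naples, KW); (Boston, DM, Reno, KW); (Chicago, CR, Houston, PD); (Chicago, DM, Kent, PD); (Chicago, DM, Naples, PD); (Chicago, DM, Reno, PD); (Chicago, KW, Boston, PD); (Kent, CR, Houston, DM); (Naples, CR, Houston, DM); (Reno, CR, Houston, DM)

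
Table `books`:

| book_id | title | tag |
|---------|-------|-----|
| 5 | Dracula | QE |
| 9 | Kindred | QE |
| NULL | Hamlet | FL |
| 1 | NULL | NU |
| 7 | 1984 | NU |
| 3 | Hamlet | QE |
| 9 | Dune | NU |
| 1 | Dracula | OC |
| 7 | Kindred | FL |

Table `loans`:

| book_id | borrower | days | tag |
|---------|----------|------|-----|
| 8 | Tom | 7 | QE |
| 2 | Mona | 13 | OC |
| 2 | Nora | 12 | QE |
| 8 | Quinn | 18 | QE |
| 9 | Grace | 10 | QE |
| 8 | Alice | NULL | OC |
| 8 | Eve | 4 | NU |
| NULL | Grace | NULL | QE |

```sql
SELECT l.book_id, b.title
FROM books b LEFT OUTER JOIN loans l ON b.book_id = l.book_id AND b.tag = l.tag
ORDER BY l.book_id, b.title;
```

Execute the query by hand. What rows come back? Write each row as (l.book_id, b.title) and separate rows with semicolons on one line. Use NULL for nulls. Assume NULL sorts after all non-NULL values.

LEFT JOIN keeps every row from `books`; unmatched rows get NULL for `loans`'s columns.
Matching on b.book_id = l.book_id AND b.tag = l.tag. A NULL in a compared column never satisfies the condition.
- b row (book_id=5, tag=QE): no match → kept, l columns NULL.
- b row (book_id=9, tag=QE): matches 1 l row(s) → 1 output row(s).
- b row (book_id=NULL, tag=FL): no match → kept, l columns NULL.
- b row (book_id=1, tag=NU): no match → kept, l columns NULL.
- b row (book_id=7, tag=NU): no match → kept, l columns NULL.
- b row (book_id=3, tag=QE): no match → kept, l columns NULL.
- b row (book_id=9, tag=NU): no match → kept, l columns NULL.
- b row (book_id=1, tag=OC): no match → kept, l columns NULL.
- b row (book_id=7, tag=FL): no match → kept, l columns NULL.
After projecting and ordering:
l.book_id | b.title
9 | Kindred
NULL | 1984
NULL | Dracula
NULL | Dracula
NULL | Dune
NULL | Hamlet
NULL | Hamlet
NULL | Kindred
NULL | NULL

(9, Kindred); (NULL, 1984); (NULL, Dracula); (NULL, Dracula); (NULL, Dune); (NULL, Hamlet); (NULL, Hamlet); (NULL, Kindred); (NULL, NULL)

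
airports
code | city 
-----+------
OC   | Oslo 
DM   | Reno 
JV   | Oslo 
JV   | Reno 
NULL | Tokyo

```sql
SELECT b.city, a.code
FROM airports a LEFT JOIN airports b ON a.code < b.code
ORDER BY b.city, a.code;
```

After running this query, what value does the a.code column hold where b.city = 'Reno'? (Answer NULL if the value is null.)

LEFT JOIN keeps every row from `airports a`; unmatched rows get NULL for `airports b`'s columns.
Matching on a.code < b.code. A NULL in a compared column never satisfies the condition.
Matched pairs: 5; unmatched a rows kept: 2.

DM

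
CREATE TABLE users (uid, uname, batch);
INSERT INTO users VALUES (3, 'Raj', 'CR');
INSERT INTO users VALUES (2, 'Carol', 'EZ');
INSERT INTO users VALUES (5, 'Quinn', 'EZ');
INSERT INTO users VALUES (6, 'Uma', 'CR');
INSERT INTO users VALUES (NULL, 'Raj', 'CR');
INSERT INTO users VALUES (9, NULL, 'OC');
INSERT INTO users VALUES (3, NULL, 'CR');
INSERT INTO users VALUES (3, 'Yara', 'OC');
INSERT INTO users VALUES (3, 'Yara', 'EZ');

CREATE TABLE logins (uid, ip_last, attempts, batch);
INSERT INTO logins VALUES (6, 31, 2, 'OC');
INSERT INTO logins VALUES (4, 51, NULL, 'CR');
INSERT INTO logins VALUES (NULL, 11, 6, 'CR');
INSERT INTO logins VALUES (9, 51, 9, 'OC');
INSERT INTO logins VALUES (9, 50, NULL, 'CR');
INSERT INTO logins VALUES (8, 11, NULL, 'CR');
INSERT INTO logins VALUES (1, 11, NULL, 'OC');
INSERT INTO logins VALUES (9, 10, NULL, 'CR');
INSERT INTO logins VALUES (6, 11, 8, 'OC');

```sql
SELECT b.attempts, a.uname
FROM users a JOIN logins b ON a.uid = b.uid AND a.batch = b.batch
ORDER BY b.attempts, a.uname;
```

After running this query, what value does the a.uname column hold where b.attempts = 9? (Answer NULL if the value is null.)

INNER JOIN keeps only pairs where the ON condition holds.
Matching on a.uid = b.uid AND a.batch = b.batch. A NULL in a compared column never satisfies the condition.
- a row (uid=3, batch=CR): no match → dropped.
- a row (uid=2, batch=EZ): no match → dropped.
- a row (uid=5, batch=EZ): no match → dropped.
- a row (uid=6, batch=CR): no match → dropped.
- a row (uid=NULL, batch=CR): no match → dropped.
- a row (uid=9, batch=OC): matches 1 b row(s) → 1 output row(s).
- a row (uid=3, batch=CR): no match → dropped.
- a row (uid=3, batch=OC): no match → dropped.
- a row (uid=3, batch=EZ): no match → dropped.

NULL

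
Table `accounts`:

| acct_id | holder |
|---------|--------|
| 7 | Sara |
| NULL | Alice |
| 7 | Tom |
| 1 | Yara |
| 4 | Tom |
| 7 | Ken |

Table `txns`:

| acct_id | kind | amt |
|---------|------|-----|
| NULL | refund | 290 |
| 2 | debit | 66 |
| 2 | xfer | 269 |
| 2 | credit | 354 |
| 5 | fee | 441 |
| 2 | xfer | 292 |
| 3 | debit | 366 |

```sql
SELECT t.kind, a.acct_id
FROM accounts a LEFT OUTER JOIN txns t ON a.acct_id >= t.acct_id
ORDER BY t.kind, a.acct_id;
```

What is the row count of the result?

25

LEFT JOIN keeps every row from `accounts`; unmatched rows get NULL for `txns`'s columns.
Matching on a.acct_id >= t.acct_id. A NULL in a compared column never satisfies the condition.
- a[0] acct_id=7 → 6 match(es) in t → 6 row(s).
- a[1] acct_id=NULL → no match; kept with NULLs on the t side.
- a[2] acct_id=7 → 6 match(es) in t → 6 row(s).
- a[3] acct_id=1 → no match; kept with NULLs on the t side.
- a[4] acct_id=4 → 5 match(es) in t → 5 row(s).
- a[5] acct_id=7 → 6 match(es) in t → 6 row(s).
Total: 23 matched + 2 padded = 25 rows.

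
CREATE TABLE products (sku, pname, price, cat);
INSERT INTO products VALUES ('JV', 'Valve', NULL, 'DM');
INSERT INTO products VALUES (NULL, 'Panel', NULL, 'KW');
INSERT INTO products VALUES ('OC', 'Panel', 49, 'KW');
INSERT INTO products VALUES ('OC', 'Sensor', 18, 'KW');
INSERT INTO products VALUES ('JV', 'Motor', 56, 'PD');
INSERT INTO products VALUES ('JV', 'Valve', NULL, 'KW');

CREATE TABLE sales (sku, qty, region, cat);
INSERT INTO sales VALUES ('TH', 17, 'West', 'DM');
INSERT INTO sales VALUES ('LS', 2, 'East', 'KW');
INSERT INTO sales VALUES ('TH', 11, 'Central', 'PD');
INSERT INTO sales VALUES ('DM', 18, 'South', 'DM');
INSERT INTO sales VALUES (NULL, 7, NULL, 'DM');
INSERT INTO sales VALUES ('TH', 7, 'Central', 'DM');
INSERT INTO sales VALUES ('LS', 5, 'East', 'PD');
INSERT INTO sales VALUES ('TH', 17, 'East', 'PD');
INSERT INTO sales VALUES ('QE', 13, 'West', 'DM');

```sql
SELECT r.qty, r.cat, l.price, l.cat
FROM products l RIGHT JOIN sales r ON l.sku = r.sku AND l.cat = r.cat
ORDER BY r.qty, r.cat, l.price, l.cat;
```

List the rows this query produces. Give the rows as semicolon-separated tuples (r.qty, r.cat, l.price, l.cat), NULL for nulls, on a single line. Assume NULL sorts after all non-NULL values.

(2, KW, NULL, NULL); (5, PD, NULL, NULL); (7, DM, NULL, NULL); (7, DM, NULL, NULL); (11, PD, NULL, NULL); (13, DM, NULL, NULL); (17, DM, NULL, NULL); (17, PD, NULL, NULL); (18, DM, NULL, NULL)

RIGHT JOIN keeps every row from `sales`; unmatched rows get NULL for `products`'s columns.
Matching on l.sku = r.sku AND l.cat = r.cat. A NULL in a compared column never satisfies the condition.
- l[0] sku=JV, cat=DM → no match.
- l[1] sku=NULL, cat=KW → no match.
- l[2] sku=OC, cat=KW → no match.
- l[3] sku=OC, cat=KW → no match.
- l[4] sku=JV, cat=PD → no match.
- l[5] sku=JV, cat=KW → no match.
- plus 9 unmatched r row(s), each kept with NULL l columns.
After projecting and ordering:
r.qty | r.cat | l.price | l.cat
2 | KW | NULL | NULL
5 | PD | NULL | NULL
7 | DM | NULL | NULL
7 | DM | NULL | NULL
11 | PD | NULL | NULL
13 | DM | NULL | NULL
17 | DM | NULL | NULL
17 | PD | NULL | NULL
18 | DM | NULL | NULL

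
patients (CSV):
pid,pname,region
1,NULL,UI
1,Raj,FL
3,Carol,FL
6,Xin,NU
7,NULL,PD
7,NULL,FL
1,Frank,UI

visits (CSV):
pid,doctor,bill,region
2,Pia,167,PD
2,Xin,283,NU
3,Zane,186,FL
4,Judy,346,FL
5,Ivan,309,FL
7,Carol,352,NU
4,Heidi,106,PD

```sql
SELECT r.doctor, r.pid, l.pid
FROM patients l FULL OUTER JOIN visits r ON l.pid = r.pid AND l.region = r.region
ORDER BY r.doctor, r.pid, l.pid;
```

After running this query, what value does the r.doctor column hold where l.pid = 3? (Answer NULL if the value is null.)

Zane

FULL OUTER JOIN keeps every row from both sides; unmatched rows get NULL for the other side's columns.
Matching on l.pid = r.pid AND l.region = r.region.
- l (pid=1, region=UI) has no partner → padded with NULL.
- l (pid=1, region=FL) has no partner → padded with NULL.
- l (pid=3, region=FL) pairs with 1 row(s) of r.
- l (pid=6, region=NU) has no partner → padded with NULL.
- l (pid=7, region=PD) has no partner → padded with NULL.
- l (pid=7, region=FL) has no partner → padded with NULL.
- l (pid=1, region=UI) has no partner → padded with NULL.
- 6 row(s) from r found no l partner → padded with NULL.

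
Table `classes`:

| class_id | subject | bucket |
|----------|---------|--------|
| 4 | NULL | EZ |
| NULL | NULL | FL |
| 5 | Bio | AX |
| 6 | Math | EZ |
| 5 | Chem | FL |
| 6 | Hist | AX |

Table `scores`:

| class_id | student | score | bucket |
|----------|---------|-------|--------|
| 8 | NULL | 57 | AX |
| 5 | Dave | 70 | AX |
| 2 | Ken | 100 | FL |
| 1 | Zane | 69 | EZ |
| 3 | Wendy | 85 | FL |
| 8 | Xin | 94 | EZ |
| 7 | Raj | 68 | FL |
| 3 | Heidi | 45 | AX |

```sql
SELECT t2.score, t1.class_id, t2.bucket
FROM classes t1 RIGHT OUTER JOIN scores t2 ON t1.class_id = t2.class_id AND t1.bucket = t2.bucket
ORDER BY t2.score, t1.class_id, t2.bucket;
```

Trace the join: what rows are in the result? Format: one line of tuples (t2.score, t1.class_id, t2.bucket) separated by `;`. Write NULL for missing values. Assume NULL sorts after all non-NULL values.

(45, NULL, AX); (57, NULL, AX); (68, NULL, FL); (69, NULL, EZ); (70, 5, AX); (85, NULL, FL); (94, NULL, EZ); (100, NULL, FL)

RIGHT JOIN keeps every row from `scores`; unmatched rows get NULL for `classes`'s columns.
Matching on t1.class_id = t2.class_id AND t1.bucket = t2.bucket. A NULL in a compared column never satisfies the condition.
- t1 row (class_id=4, bucket=EZ): no match.
- t1 row (class_id=NULL, bucket=FL): no match.
- t1 row (class_id=5, bucket=AX): matches 1 t2 row(s) → 1 output row(s).
- t1 row (class_id=6, bucket=EZ): no match.
- t1 row (class_id=5, bucket=FL): no match.
- t1 row (class_id=6, bucket=AX): no match.
- plus 7 unmatched t2 row(s), each kept with NULL t1 columns.
After projecting and ordering:
t2.score | t1.class_id | t2.bucket
45 | NULL | AX
57 | NULL | AX
68 | NULL | FL
69 | NULL | EZ
70 | 5 | AX
85 | NULL | FL
94 | NULL | EZ
100 | NULL | FL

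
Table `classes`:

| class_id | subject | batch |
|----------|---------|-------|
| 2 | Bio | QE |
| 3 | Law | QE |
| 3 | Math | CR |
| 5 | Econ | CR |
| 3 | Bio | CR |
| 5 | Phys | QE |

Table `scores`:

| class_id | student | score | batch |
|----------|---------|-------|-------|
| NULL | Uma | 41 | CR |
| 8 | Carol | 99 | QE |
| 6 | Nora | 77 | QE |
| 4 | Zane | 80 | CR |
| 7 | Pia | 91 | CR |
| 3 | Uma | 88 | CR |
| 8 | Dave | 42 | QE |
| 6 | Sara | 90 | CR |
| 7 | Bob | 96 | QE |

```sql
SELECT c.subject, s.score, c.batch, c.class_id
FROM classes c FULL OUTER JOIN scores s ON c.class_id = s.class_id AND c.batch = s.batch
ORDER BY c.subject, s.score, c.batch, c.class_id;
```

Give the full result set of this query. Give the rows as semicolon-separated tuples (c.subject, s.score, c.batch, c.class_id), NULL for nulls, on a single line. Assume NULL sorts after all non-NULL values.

FULL OUTER JOIN keeps every row from both sides; unmatched rows get NULL for the other side's columns.
Matching on c.class_id = s.class_id AND c.batch = s.batch. A NULL in a compared column never satisfies the condition.
- class_id=2, batch=QE: no s row matches, row kept with s columns NULL.
- class_id=3, batch=QE: no s row matches, row kept with s columns NULL.
- class_id=3, batch=CR: 1 matching s row(s), so 1 row(s) emitted.
- class_id=5, batch=CR: no s row matches, row kept with s columns NULL.
- class_id=3, batch=CR: 1 matching s row(s), so 1 row(s) emitted.
- class_id=5, batch=QE: no s row matches, row kept with s columns NULL.
- 8 s row(s) had no c match → kept, c columns NULL.

(Bio, 88, CR, 3); (Bio, NULL, QE, 2); (Econ, NULL, CR, 5); (Law, NULL, QE, 3); (Math, 88, CR, 3); (Phys, NULL, QE, 5); (NULL, 41, NULL, NULL); (NULL, 42, NULL, NULL); (NULL, 77, NULL, NULL); (NULL, 80, NULL, NULL); (NULL, 90, NULL, NULL); (NULL, 91, NULL, NULL); (NULL, 96, NULL, NULL); (NULL, 99, NULL, NULL)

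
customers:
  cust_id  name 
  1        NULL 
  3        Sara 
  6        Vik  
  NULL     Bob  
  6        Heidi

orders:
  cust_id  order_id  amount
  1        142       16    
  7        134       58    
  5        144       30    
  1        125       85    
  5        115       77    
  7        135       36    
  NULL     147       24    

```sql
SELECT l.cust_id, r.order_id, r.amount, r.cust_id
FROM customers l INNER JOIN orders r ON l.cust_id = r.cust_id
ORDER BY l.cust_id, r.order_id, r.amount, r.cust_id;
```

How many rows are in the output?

INNER JOIN keeps only pairs where the ON condition holds.
Matching on l.cust_id = r.cust_id. A NULL in a compared column never satisfies the condition.
- l[0] cust_id=1 → 2 match(es) in r → 2 row(s).
- l[1] cust_id=3 → no match; dropped.
- l[2] cust_id=6 → no match; dropped.
- l[3] cust_id=NULL → no match; dropped.
- l[4] cust_id=6 → no match; dropped.
Total: 2 rows.

2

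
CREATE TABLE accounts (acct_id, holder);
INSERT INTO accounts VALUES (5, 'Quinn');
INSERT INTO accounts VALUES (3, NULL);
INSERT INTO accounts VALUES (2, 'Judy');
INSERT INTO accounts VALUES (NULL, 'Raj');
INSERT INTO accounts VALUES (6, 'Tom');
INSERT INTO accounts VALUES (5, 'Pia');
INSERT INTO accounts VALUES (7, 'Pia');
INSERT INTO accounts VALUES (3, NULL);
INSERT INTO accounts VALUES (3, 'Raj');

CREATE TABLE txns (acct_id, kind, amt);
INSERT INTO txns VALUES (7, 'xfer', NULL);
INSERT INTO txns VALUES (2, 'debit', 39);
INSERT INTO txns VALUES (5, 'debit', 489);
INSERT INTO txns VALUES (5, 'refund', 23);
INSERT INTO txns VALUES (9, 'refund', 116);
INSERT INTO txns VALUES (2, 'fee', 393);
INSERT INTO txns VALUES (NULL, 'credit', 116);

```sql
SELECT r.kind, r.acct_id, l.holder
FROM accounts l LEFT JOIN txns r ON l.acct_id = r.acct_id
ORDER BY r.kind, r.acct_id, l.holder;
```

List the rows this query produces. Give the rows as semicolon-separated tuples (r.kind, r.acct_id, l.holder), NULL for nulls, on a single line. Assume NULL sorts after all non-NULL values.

(debit, 2, Judy); (debit, 5, Pia); (debit, 5, Quinn); (fee, 2, Judy); (refund, 5, Pia); (refund, 5, Quinn); (xfer, 7, Pia); (NULL, NULL, Raj); (NULL, NULL, Raj); (NULL, NULL, Tom); (NULL, NULL, NULL); (NULL, NULL, NULL)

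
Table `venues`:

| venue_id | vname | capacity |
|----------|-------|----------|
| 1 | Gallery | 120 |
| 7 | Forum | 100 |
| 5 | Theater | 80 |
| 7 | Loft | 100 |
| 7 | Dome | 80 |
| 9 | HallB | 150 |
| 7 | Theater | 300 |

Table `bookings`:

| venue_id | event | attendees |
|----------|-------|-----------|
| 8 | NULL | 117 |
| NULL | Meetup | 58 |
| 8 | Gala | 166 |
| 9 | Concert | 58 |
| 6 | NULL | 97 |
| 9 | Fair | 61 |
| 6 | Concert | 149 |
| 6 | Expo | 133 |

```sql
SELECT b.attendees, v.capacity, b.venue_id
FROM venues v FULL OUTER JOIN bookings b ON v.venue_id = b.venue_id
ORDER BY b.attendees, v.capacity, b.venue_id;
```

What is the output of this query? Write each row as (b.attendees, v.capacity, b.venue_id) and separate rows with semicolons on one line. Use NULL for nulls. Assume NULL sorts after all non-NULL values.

(58, 150, 9); (58, NULL, NULL); (61, 150, 9); (97, NULL, 6); (117, NULL, 8); (133, NULL, 6); (149, NULL, 6); (166, NULL, 8); (NULL, 80, NULL); (NULL, 80, NULL); (NULL, 100, NULL); (NULL, 100, NULL); (NULL, 120, NULL); (NULL, 300, NULL)

FULL OUTER JOIN keeps every row from both sides; unmatched rows get NULL for the other side's columns.
Matching on v.venue_id = b.venue_id. A NULL in a compared column never satisfies the condition.
- venue_id=1: no b row matches, row kept with b columns NULL.
- venue_id=7: no b row matches, row kept with b columns NULL.
- venue_id=5: no b row matches, row kept with b columns NULL.
- venue_id=7: no b row matches, row kept with b columns NULL.
- venue_id=7: no b row matches, row kept with b columns NULL.
- venue_id=9: 2 matching b row(s), so 2 row(s) emitted.
- venue_id=7: no b row matches, row kept with b columns NULL.
- plus 6 unmatched b row(s), each kept with NULL v columns.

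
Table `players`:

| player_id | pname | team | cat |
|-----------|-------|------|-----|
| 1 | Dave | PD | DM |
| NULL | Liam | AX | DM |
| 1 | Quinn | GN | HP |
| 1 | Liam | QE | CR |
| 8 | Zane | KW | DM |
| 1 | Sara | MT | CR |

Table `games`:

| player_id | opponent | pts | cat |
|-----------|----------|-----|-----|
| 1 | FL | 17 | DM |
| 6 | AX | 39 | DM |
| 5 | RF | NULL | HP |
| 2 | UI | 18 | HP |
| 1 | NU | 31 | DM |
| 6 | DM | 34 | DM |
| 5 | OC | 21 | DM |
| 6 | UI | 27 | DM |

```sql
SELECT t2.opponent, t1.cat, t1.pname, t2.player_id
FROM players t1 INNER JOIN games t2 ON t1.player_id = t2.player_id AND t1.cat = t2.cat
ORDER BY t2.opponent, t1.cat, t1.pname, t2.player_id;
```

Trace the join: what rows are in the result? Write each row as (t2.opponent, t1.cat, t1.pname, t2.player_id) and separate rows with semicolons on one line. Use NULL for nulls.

INNER JOIN keeps only pairs where the ON condition holds.
Matching on t1.player_id = t2.player_id AND t1.cat = t2.cat. A NULL in a compared column never satisfies the condition.
- t1 row (player_id=1, cat=DM): matches 2 t2 row(s) → 2 output row(s).
- t1 row (player_id=NULL, cat=DM): no match → dropped.
- t1 row (player_id=1, cat=HP): no match → dropped.
- t1 row (player_id=1, cat=CR): no match → dropped.
- t1 row (player_id=8, cat=DM): no match → dropped.
- t1 row (player_id=1, cat=CR): no match → dropped.
After projecting and ordering:
t2.opponent | t1.cat | t1.pname | t2.player_id
FL | DM | Dave | 1
NU | DM | Dave | 1

(FL, DM, Dave, 1); (NU, DM, Dave, 1)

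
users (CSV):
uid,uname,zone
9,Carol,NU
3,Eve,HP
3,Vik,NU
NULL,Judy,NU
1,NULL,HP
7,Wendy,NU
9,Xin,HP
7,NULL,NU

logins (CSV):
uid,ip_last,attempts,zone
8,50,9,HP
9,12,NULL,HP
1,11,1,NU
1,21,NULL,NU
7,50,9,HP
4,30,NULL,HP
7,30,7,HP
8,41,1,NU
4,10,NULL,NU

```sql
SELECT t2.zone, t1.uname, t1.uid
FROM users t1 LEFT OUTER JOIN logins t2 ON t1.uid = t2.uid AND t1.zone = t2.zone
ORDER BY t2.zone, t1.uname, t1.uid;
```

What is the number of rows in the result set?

8

LEFT JOIN keeps every row from `users`; unmatched rows get NULL for `logins`'s columns.
Matching on t1.uid = t2.uid AND t1.zone = t2.zone. A NULL in a compared column never satisfies the condition.
Matched pairs: 1; unmatched t1 rows kept: 7.
Total: 1 matched + 7 padded = 8 rows.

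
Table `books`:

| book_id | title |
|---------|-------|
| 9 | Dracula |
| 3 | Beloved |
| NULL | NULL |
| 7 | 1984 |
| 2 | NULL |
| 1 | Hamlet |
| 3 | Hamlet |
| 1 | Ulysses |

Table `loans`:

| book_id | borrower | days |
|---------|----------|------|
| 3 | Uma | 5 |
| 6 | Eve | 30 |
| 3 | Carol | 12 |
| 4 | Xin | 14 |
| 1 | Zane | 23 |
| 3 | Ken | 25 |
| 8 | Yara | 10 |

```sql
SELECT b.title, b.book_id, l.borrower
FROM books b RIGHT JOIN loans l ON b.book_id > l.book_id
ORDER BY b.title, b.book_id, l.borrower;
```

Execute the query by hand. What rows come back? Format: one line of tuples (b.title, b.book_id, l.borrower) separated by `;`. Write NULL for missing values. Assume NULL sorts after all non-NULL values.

RIGHT JOIN keeps every row from `loans`; unmatched rows get NULL for `books`'s columns.
Matching on b.book_id > l.book_id. A NULL in a compared column never satisfies the condition.
- b[0] book_id=9 → 7 match(es) in l → 7 row(s).
- b[1] book_id=3 → 1 match(es) in l → 1 row(s).
- b[2] book_id=NULL → no match.
- b[3] book_id=7 → 6 match(es) in l → 6 row(s).
- b[4] book_id=2 → 1 match(es) in l → 1 row(s).
- b[5] book_id=1 → no match.
- b[6] book_id=3 → 1 match(es) in l → 1 row(s).
- b[7] book_id=1 → no match.
- every l row matched at least one b row.

(1984, 7, Carol); (1984, 7, Eve); (1984, 7, Ken); (1984, 7, Uma); (1984, 7, Xin); (1984, 7, Zane); (Beloved, 3, Zane); (Dracula, 9, Carol); (Dracula, 9, Eve); (Dracula, 9, Ken); (Dracula, 9, Uma); (Dracula, 9, Xin); (Dracula, 9, Yara); (Dracula, 9, Zane); (Hamlet, 3, Zane); (NULL, 2, Zane)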